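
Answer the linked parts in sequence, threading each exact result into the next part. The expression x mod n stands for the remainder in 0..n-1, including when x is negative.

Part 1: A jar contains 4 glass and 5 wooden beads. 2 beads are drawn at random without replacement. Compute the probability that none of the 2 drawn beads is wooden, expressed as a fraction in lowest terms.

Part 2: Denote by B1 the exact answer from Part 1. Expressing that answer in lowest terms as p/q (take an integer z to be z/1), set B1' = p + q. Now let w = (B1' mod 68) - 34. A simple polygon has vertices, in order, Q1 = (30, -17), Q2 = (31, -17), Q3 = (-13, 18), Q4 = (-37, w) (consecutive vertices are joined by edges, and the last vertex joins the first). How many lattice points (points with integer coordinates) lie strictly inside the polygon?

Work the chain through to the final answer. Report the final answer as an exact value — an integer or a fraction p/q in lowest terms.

Part 1: total draws C(9,2) = 36; favorable C(4,2) = 6; P = 1/6; answer 1/6
Part 2: B1 = 1/6; threaded value p + q = 7; w = -27; cross terms: (30*-17 - 31*-17)=17, (31*18 - -13*-17)=337, (-13*-27 - -37*18)=1017, (-37*-17 - 30*-27)=1439; twice the area = |2810| = 2810; area = 1405; boundary points = 1 + 1 + 3 + 1 = 6; strictly interior points = area - boundary/2 + 1 = 1403; answer 1403

1403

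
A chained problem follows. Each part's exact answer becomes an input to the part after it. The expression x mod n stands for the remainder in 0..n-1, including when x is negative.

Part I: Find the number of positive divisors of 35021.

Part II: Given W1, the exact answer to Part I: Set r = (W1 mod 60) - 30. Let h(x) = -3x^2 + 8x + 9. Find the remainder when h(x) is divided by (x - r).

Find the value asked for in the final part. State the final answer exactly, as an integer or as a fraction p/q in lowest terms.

Part I: 35021 = 7 * 5003; number of divisors = (1+1) * (1+1) = 4; answer 4
Part II: W1 = 4; r = -26; remainder = value at the root: -3*(-26)^2 + 8*(-26)^1 + 9 = (-2028) + (-208) + (9) = -2227; answer -2227

-2227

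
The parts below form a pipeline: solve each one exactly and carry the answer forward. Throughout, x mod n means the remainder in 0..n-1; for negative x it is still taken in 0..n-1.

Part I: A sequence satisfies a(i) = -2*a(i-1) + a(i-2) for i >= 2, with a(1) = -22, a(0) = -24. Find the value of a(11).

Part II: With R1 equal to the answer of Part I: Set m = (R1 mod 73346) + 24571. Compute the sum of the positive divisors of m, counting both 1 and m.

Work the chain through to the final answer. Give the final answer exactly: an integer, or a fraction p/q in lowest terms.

Part I: a(2) = -2*(-22) + 1*(-24) = 20; iterating: a(2)=20, a(3)=-62, a(4)=144, a(5)=-350, a(6)=844, a(7)=-2038, a(8)=4920, a(9)=-11878, a(10)=28676, a(11)=-69230; answer -69230
Part II: R1 = -69230; m = 28687; 28687 is prime, so its only divisors are 1 and 28687; sigma = 1 + 28687 = 28688; answer 28688

28688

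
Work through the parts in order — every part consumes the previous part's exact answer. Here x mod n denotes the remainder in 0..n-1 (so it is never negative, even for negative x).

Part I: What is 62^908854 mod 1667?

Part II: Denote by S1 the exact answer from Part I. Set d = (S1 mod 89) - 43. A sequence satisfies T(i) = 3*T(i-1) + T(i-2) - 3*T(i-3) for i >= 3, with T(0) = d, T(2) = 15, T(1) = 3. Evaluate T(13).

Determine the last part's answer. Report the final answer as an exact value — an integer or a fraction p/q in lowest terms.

-4384377

Part I: squarings mod 1667: 62^1=62, 62^2=510, 62^4=48, 62^8=637, 62^16=688, 62^32=1583, 62^64=388, 62^128=514, 62^256=810, 62^512=969, 62^1024=440, 62^2048=228, 62^4096=307, 62^8192=897, 62^16384=1115, 62^32768=1310, 62^65536=757, 62^131072=1268, 62^262144=836, 62^524288=423; 62^908854 = 62^2 * 62^4 * 62^16 * 62^32 * 62^512 * 62^1024 * 62^2048 * 62^4096 * 62^16384 * 62^32768 * 62^65536 * 62^262144 * 62^524288 = 970 (mod 1667); answer 970
Part II: S1 = 970; d = 37; T(3) = 3*(15) + 1*(3) - 3*(37) = -63; iterating: T(3)=-63, T(4)=-183, T(5)=-657, T(6)=-1965, T(7)=-6003, T(8)=-18003, T(9)=-54117, T(10)=-162345, T(11)=-487143, T(12)=-1461423, T(13)=-4384377; answer -4384377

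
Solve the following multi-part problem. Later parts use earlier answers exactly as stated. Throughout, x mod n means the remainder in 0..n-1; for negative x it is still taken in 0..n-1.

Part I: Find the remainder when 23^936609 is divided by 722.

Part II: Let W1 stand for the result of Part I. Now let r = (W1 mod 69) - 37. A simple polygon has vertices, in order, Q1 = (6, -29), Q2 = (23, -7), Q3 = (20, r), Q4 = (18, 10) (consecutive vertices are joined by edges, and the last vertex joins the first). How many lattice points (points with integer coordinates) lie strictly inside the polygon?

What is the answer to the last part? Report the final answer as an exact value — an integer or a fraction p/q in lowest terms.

193

Part I: squarings mod 722: 23^1=23, 23^2=529, 23^4=427, 23^8=385, 23^16=215, 23^32=17, 23^64=289, 23^128=491, 23^256=655, 23^512=157, 23^1024=101, 23^2048=93, 23^4096=707, 23^8192=225, 23^16384=85, 23^32768=5, 23^65536=25, 23^131072=625, 23^262144=23, 23^524288=529; 23^936609 = 23^1 * 23^32 * 23^128 * 23^512 * 23^2048 * 23^16384 * 23^131072 * 23^262144 * 23^524288 = 315 (mod 722); answer 315
Part II: W1 = 315; r = 2; cross terms: (6*-7 - 23*-29)=625, (23*2 - 20*-7)=186, (20*10 - 18*2)=164, (18*-29 - 6*10)=-582; twice the area = |393| = 393; area = 393/2; boundary points = 1 + 3 + 2 + 3 = 9; strictly interior points = area - boundary/2 + 1 = 193; answer 193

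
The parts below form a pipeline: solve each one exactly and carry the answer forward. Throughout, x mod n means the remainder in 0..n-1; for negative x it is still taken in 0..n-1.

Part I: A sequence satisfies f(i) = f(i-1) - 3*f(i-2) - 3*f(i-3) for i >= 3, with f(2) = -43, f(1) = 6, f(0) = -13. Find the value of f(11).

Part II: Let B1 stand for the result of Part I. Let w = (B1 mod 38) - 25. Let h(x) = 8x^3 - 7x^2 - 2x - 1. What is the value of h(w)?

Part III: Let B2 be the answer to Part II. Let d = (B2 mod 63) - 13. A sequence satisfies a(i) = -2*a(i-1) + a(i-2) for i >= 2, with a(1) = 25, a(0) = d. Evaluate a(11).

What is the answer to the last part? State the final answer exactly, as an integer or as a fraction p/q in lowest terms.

Part I: f(3) = 1*(-43) - 3*(6) - 3*(-13) = -22; iterating: f(3)=-22, f(4)=89, f(5)=284, f(6)=83, f(7)=-1036, f(8)=-2137, f(9)=722, f(10)=10241, f(11)=14486; answer 14486
Part II: B1 = 14486; w = -17; 8*(-17)^3 - 7*(-17)^2 - 2*(-17)^1 - 1 = (-39304) + (-2023) + (34) + (-1) = -41294; answer -41294
Part III: B2 = -41294; d = 21; a(2) = -2*(25) + 1*(21) = -29; iterating: a(2)=-29, a(3)=83, a(4)=-195, a(5)=473, a(6)=-1141, a(7)=2755, a(8)=-6651, a(9)=16057, a(10)=-38765, a(11)=93587; answer 93587

93587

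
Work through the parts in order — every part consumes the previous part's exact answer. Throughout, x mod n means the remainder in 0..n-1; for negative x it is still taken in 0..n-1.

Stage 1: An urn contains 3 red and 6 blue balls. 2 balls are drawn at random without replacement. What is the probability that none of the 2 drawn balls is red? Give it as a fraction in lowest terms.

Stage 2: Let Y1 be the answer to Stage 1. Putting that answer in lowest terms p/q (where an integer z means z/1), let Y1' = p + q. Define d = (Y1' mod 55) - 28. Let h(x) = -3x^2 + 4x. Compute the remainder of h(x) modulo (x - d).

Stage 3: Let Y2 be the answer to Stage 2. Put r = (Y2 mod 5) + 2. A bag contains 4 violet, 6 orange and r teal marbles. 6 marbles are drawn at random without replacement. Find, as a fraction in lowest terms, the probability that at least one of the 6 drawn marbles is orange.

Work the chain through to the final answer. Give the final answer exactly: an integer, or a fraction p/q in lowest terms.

703/715

Stage 1: total draws C(9,2) = 36; favorable C(6,2) = 15; P = 5/12; answer 5/12
Stage 2: Y1 = 5/12; threaded value p + q = 17; d = -11; remainder = value at the root: -3*(-11)^2 + 4*(-11)^1 = (-363) + (-44) = -407; answer -407
Stage 3: Y2 = -407; r = 5; total draws C(15,6) = 5005; complement C(9,6) = 84; favorable 5005 - 84 = 4921; P = 703/715; answer 703/715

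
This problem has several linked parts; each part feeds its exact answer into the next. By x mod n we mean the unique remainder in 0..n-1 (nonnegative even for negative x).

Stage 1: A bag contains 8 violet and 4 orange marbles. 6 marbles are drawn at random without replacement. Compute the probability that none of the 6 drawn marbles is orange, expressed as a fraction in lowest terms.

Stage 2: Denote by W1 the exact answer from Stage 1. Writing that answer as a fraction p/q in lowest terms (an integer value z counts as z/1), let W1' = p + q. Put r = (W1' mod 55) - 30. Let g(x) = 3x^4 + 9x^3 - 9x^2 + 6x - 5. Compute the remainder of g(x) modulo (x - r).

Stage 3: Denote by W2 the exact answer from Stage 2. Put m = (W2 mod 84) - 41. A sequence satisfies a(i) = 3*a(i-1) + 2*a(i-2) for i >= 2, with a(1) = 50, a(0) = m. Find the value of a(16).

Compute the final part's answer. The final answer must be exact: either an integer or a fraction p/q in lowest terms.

Stage 1: total draws C(12,6) = 924; favorable C(8,6) = 28; P = 1/33; answer 1/33
Stage 2: W1 = 1/33; threaded value p + q = 34; r = 4; remainder = value at the root: 3*(4)^4 + 9*(4)^3 - 9*(4)^2 + 6*(4)^1 - 5 = (768) + (576) + (-144) + (24) + (-5) = 1219; answer 1219
Stage 3: W2 = 1219; m = 2; a(2) = 3*(50) + 2*(2) = 154; iterating: a(2)=154, a(3)=562, a(4)=1994, a(5)=7106, a(6)=25306, a(7)=90130, a(8)=321002, a(9)=1143266, a(10)=4071802, a(11)=14501938, a(12)=51649418, a(13)=183952130, a(14)=655155226, a(15)=2333369938, a(16)=8310420266; answer 8310420266

8310420266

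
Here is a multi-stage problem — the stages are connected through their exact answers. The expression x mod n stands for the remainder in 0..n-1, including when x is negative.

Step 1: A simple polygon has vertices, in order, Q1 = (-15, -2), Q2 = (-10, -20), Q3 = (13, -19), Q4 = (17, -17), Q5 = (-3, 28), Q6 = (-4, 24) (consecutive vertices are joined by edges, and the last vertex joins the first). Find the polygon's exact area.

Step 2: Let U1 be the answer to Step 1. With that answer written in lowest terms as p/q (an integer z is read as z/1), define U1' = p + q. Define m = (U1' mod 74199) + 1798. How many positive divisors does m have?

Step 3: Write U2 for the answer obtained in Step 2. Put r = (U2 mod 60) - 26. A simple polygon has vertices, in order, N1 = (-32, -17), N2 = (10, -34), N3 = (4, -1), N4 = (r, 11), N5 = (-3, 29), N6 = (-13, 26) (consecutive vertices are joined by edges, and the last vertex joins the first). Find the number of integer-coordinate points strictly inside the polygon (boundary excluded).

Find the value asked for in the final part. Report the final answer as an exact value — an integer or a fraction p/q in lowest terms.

1371

Step 1: cross terms: (-15*-20 - -10*-2)=280, (-10*-19 - 13*-20)=450, (13*-17 - 17*-19)=102, (17*28 - -3*-17)=425, (-3*24 - -4*28)=40, (-4*-2 - -15*24)=368; twice the area = |1665| = 1665; area = 1665/2; answer 1665/2
Step 2: U1 = 1665/2; threaded value p + q = 1667; m = 3465; 3465 = 3^2 * 5 * 7 * 11; number of divisors = (2+1) * (1+1) * (1+1) * (1+1) = 24; answer 24
Step 3: U2 = 24; r = -2; cross terms: (-32*-34 - 10*-17)=1258, (10*-1 - 4*-34)=126, (4*11 - -2*-1)=42, (-2*29 - -3*11)=-25, (-3*26 - -13*29)=299, (-13*-17 - -32*26)=1053; twice the area = |2753| = 2753; area = 2753/2; boundary points = 1 + 3 + 6 + 1 + 1 + 1 = 13; strictly interior points = area - boundary/2 + 1 = 1371; answer 1371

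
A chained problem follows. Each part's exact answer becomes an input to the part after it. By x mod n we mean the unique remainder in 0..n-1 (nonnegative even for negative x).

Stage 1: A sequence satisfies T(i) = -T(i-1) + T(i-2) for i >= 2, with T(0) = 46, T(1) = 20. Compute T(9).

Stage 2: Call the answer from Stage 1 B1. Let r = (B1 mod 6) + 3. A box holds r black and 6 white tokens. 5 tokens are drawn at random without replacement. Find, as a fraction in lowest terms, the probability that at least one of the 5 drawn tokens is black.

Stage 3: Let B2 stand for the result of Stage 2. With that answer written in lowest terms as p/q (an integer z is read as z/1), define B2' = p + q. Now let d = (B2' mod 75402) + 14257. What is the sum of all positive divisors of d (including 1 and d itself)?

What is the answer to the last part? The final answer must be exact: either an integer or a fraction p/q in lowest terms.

28512

Stage 1: T(2) = -1*(20) + 1*(46) = 26; iterating: T(2)=26, T(3)=-6, T(4)=32, T(5)=-38, T(6)=70, T(7)=-108, T(8)=178, T(9)=-286; answer -286
Stage 2: B1 = -286; r = 5; total draws C(11,5) = 462; complement C(6,5) = 6; favorable 462 - 6 = 456; P = 76/77; answer 76/77
Stage 3: B2 = 76/77; threaded value p + q = 153; d = 14410; 14410 = 2 * 5 * 11 * 131; sigma = (1 + 2) * (1 + 5) * (1 + 11) * (1 + 131) = 3 * 6 * 12 * 132 = 28512; answer 28512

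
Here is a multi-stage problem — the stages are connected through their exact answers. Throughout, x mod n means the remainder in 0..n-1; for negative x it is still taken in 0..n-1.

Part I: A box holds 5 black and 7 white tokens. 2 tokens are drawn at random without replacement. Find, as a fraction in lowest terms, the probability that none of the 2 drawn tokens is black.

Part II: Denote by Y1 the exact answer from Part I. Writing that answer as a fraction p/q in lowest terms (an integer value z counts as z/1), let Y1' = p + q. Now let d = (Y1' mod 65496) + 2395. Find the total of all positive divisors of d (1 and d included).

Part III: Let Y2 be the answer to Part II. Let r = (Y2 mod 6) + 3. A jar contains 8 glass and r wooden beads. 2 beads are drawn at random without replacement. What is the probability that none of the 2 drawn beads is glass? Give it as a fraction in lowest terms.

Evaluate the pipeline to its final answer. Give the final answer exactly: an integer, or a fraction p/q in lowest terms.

3/55

Part I: total draws C(12,2) = 66; favorable C(7,2) = 21; P = 7/22; answer 7/22
Part II: Y1 = 7/22; threaded value p + q = 29; d = 2424; 2424 = 2^3 * 3 * 101; sigma = (1 + 2 + 4 + 8) * (1 + 3) * (1 + 101) = 15 * 4 * 102 = 6120; answer 6120
Part III: Y2 = 6120; r = 3; total draws C(11,2) = 55; favorable C(3,2) = 3; P = 3/55; answer 3/55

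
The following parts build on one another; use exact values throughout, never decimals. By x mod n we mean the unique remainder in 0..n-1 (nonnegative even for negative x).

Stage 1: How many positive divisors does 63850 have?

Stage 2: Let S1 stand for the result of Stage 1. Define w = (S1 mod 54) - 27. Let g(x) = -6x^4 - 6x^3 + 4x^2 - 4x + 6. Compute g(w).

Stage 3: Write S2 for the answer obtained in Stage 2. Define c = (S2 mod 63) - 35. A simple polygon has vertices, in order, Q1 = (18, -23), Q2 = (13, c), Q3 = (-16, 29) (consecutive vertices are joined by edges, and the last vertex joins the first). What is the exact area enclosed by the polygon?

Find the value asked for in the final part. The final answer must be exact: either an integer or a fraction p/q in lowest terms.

Stage 1: 63850 = 2 * 5^2 * 1277; number of divisors = (1+1) * (2+1) * (1+1) = 12; answer 12
Stage 2: S1 = 12; w = -15; -6*(-15)^4 - 6*(-15)^3 + 4*(-15)^2 - 4*(-15)^1 + 6 = (-303750) + (20250) + (900) + (60) + (6) = -282534; answer -282534
Stage 3: S2 = -282534; c = -14; cross terms: (18*-14 - 13*-23)=47, (13*29 - -16*-14)=153, (-16*-23 - 18*29)=-154; twice the area = |46| = 46; area = 23; answer 23

23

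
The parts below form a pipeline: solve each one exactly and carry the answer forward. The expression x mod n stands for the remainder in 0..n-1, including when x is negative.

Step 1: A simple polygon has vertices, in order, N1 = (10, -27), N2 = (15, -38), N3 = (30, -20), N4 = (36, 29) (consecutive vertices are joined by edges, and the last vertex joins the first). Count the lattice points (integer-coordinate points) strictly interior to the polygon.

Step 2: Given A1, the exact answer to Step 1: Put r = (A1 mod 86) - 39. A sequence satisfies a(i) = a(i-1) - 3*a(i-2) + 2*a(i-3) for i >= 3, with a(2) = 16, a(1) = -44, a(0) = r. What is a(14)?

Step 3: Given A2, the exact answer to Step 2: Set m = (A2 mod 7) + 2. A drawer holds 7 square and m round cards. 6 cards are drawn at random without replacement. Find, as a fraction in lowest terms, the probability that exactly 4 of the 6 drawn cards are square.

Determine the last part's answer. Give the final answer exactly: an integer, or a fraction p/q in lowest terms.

5/12

Step 1: cross terms: (10*-38 - 15*-27)=25, (15*-20 - 30*-38)=840, (30*29 - 36*-20)=1590, (36*-27 - 10*29)=-1262; twice the area = |1193| = 1193; area = 1193/2; boundary points = 1 + 3 + 1 + 2 = 7; strictly interior points = area - boundary/2 + 1 = 594; answer 594
Step 2: A1 = 594; r = 39; a(3) = 1*(16) - 3*(-44) + 2*(39) = 226; iterating: a(3)=226, a(4)=90, a(5)=-556, a(6)=-374, a(7)=1474, a(8)=1484, a(9)=-3686, a(10)=-5190, a(11)=8836, a(12)=17034, a(13)=-19854, a(14)=-53284; answer -53284
Step 3: A2 = -53284; m = 2; total draws C(9,6) = 84; favorable C(7,4)*C(2,2) = 35; P = 5/12; answer 5/12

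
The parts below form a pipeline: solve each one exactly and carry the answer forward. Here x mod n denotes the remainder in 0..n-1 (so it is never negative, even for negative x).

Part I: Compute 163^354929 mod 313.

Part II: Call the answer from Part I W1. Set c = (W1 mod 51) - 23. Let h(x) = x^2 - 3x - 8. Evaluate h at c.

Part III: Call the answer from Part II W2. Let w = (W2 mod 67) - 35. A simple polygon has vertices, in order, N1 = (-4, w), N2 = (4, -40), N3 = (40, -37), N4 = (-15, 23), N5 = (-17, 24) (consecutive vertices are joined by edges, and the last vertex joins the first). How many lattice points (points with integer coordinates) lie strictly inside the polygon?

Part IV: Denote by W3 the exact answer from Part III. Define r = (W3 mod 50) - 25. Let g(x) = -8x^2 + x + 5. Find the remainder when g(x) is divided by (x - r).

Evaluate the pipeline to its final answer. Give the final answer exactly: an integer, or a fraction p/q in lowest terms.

Part I: squarings mod 313: 163^1=163, 163^2=277, 163^4=44, 163^8=58, 163^16=234, 163^32=294, 163^64=48, 163^128=113, 163^256=249, 163^512=27, 163^1024=103, 163^2048=280, 163^4096=150, 163^8192=277, 163^16384=44, 163^32768=58, 163^65536=234, 163^131072=294, 163^262144=48; 163^354929 = 163^1 * 163^16 * 163^32 * 163^64 * 163^512 * 163^2048 * 163^8192 * 163^16384 * 163^65536 * 163^262144 = 79 (mod 313); answer 79
Part II: W1 = 79; c = 5; 1*(5)^2 - 3*(5)^1 - 8 = (25) + (-15) + (-8) = 2; answer 2
Part III: W2 = 2; w = -33; cross terms: (-4*-40 - 4*-33)=292, (4*-37 - 40*-40)=1452, (40*23 - -15*-37)=365, (-15*24 - -17*23)=31, (-17*-33 - -4*24)=657; twice the area = |2797| = 2797; area = 2797/2; boundary points = 1 + 3 + 5 + 1 + 1 = 11; strictly interior points = area - boundary/2 + 1 = 1394; answer 1394
Part IV: W3 = 1394; r = 19; remainder = value at the root: -8*(19)^2 + 1*(19)^1 + 5 = (-2888) + (19) + (5) = -2864; answer -2864

-2864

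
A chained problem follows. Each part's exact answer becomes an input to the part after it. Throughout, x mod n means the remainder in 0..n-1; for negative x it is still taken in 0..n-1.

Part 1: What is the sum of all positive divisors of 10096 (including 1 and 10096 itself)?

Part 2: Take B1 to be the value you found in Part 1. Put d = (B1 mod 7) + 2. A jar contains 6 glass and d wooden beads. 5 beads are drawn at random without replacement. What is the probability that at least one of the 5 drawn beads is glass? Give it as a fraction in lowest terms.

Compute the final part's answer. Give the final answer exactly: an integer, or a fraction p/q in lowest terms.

Part 1: 10096 = 2^4 * 631; sigma = (1 + 2 + 4 + 8 + 16) * (1 + 631) = 31 * 632 = 19592; answer 19592
Part 2: B1 = 19592; d = 8; total draws C(14,5) = 2002; complement C(8,5) = 56; favorable 2002 - 56 = 1946; P = 139/143; answer 139/143

139/143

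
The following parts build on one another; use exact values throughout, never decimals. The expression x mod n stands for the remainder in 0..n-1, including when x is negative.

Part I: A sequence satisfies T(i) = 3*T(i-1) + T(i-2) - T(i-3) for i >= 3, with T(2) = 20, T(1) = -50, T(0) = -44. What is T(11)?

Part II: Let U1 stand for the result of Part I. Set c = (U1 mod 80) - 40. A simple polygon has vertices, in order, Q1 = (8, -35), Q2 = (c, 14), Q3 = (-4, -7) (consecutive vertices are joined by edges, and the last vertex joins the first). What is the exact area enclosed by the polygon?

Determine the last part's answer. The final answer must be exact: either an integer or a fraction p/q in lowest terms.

Part I: T(3) = 3*(20) + 1*(-50) - 1*(-44) = 54; iterating: T(3)=54, T(4)=232, T(5)=730, T(6)=2368, T(7)=7602, T(8)=24444, T(9)=78566, T(10)=252540, T(11)=811742; answer 811742
Part II: U1 = 811742; c = 22; cross terms: (8*14 - 22*-35)=882, (22*-7 - -4*14)=-98, (-4*-35 - 8*-7)=196; twice the area = |980| = 980; area = 490; answer 490

490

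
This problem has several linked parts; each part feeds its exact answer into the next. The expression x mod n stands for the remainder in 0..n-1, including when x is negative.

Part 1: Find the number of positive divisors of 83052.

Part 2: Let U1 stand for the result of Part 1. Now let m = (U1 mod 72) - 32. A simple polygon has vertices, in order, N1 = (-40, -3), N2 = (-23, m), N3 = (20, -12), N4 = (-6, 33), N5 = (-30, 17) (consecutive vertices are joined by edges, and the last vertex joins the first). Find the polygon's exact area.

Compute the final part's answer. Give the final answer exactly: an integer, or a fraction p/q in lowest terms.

Part 1: 83052 = 2^2 * 3^3 * 769; number of divisors = (2+1) * (3+1) * (1+1) = 24; answer 24
Part 2: U1 = 24; m = -8; cross terms: (-40*-8 - -23*-3)=251, (-23*-12 - 20*-8)=436, (20*33 - -6*-12)=588, (-6*17 - -30*33)=888, (-30*-3 - -40*17)=770; twice the area = |2933| = 2933; area = 2933/2; answer 2933/2

2933/2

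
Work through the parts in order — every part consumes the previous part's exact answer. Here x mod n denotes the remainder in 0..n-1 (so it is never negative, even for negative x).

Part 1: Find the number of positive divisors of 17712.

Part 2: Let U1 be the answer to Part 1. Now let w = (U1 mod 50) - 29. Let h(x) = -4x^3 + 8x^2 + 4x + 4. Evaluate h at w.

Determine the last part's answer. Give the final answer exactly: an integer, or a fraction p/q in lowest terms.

-4308

Part 1: 17712 = 2^4 * 3^3 * 41; number of divisors = (4+1) * (3+1) * (1+1) = 40; answer 40
Part 2: U1 = 40; w = 11; -4*(11)^3 + 8*(11)^2 + 4*(11)^1 + 4 = (-5324) + (968) + (44) + (4) = -4308; answer -4308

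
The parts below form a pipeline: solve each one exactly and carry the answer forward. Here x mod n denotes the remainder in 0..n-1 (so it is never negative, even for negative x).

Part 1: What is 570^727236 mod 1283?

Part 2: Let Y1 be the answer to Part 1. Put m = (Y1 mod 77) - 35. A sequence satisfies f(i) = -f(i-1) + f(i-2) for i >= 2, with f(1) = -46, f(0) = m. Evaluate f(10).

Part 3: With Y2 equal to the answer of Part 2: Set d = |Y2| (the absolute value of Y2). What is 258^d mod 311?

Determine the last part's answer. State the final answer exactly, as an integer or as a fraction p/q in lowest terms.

20

Part 1: squarings mod 1283: 570^1=570, 570^2=301, 570^4=791, 570^8=860, 570^16=592, 570^32=205, 570^64=969, 570^128=1088, 570^256=818, 570^512=681, 570^1024=598, 570^2048=930, 570^4096=158, 570^8192=587, 570^16384=725, 570^32768=878, 570^65536=1084, 570^131072=1111, 570^262144=75, 570^524288=493; 570^727236 = 570^4 * 570^64 * 570^128 * 570^2048 * 570^4096 * 570^65536 * 570^131072 * 570^524288 = 999 (mod 1283); answer 999
Part 2: Y1 = 999; m = 40; f(2) = -1*(-46) + 1*(40) = 86; iterating: f(2)=86, f(3)=-132, f(4)=218, f(5)=-350, f(6)=568, f(7)=-918, f(8)=1486, f(9)=-2404, f(10)=3890; answer 3890
Part 3: Y2 = 3890; d = 3890; squarings mod 311: 258^1=258, 258^2=10, 258^4=100, 258^8=48, 258^16=127, 258^32=268, 258^64=294, 258^128=289, 258^256=173, 258^512=73, 258^1024=42, 258^2048=209; 258^3890 = 258^2 * 258^16 * 258^32 * 258^256 * 258^512 * 258^1024 * 258^2048 = 20 (mod 311); answer 20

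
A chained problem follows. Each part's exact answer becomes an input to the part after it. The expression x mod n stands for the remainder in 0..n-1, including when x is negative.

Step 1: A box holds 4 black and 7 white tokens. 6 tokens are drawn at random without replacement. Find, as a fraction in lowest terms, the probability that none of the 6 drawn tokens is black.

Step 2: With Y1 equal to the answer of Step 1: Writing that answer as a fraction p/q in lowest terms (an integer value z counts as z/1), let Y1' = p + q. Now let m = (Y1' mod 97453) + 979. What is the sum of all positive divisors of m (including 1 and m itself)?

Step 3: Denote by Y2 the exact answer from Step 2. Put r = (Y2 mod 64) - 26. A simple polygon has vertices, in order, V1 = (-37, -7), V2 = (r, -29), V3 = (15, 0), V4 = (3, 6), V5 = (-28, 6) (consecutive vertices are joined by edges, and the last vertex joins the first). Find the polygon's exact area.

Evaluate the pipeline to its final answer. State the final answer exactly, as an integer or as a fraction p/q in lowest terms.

Step 1: total draws C(11,6) = 462; favorable C(7,6) = 7; P = 1/66; answer 1/66
Step 2: Y1 = 1/66; threaded value p + q = 67; m = 1046; 1046 = 2 * 523; sigma = (1 + 2) * (1 + 523) = 3 * 524 = 1572; answer 1572
Step 3: Y2 = 1572; r = 10; cross terms: (-37*-29 - 10*-7)=1143, (10*0 - 15*-29)=435, (15*6 - 3*0)=90, (3*6 - -28*6)=186, (-28*-7 - -37*6)=418; twice the area = |2272| = 2272; area = 1136; answer 1136

1136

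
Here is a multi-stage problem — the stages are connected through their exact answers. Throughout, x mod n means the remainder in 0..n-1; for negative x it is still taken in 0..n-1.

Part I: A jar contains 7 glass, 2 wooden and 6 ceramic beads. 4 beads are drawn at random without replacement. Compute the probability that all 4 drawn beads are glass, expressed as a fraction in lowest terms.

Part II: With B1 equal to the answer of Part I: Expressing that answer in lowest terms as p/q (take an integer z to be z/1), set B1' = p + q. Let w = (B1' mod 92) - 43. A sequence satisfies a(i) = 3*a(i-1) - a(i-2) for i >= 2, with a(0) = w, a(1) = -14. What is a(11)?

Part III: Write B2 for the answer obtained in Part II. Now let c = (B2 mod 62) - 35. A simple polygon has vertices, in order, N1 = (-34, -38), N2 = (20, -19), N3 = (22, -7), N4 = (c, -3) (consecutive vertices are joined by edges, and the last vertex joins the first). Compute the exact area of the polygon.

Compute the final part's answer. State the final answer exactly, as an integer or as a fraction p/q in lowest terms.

Part I: total draws C(15,4) = 1365; favorable C(7,4) = 35; P = 1/39; answer 1/39
Part II: B1 = 1/39; threaded value p + q = 40; w = -3; a(2) = 3*(-14) - 1*(-3) = -39; iterating: a(2)=-39, a(3)=-103, a(4)=-270, a(5)=-707, a(6)=-1851, a(7)=-4846, a(8)=-12687, a(9)=-33215, a(10)=-86958, a(11)=-227659; answer -227659
Part III: B2 = -227659; c = -30; cross terms: (-34*-19 - 20*-38)=1406, (20*-7 - 22*-19)=278, (22*-3 - -30*-7)=-276, (-30*-38 - -34*-3)=1038; twice the area = |2446| = 2446; area = 1223; answer 1223

1223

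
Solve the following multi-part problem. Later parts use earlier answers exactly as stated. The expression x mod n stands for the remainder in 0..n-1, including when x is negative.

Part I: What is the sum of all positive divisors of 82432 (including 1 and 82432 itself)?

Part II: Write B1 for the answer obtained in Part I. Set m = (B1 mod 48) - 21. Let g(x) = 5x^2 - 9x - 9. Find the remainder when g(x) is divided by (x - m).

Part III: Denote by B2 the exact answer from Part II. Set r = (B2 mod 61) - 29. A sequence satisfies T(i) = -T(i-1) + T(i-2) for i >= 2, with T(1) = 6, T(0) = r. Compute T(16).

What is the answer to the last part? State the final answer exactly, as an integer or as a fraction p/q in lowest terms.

Part I: 82432 = 2^9 * 7 * 23; sigma = (1 + 2 + 4 + 8 + 16 + 32 + 64 + 128 + 256 + 512) * (1 + 7) * (1 + 23) = 1023 * 8 * 24 = 196416; answer 196416
Part II: B1 = 196416; m = -21; remainder = value at the root: 5*(-21)^2 - 9*(-21)^1 - 9 = (2205) + (189) + (-9) = 2385; answer 2385
Part III: B2 = 2385; r = -23; T(2) = -1*(6) + 1*(-23) = -29; iterating: T(2)=-29, T(3)=35, T(4)=-64, T(5)=99, T(6)=-163, T(7)=262, T(8)=-425, T(9)=687, T(10)=-1112, T(11)=1799, T(12)=-2911, T(13)=4710, T(14)=-7621, T(15)=12331, T(16)=-19952; answer -19952

-19952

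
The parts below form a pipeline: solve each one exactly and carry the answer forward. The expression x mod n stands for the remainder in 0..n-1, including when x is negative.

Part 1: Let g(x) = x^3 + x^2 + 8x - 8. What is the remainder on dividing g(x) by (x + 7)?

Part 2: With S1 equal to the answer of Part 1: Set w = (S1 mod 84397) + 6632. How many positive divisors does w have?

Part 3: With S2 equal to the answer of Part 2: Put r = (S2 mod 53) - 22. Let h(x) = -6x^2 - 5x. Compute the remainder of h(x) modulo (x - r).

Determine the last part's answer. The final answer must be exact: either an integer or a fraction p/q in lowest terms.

-1854

Part 1: remainder = value at the root: 1*(-7)^3 + 1*(-7)^2 + 8*(-7)^1 - 8 = (-343) + (49) + (-56) + (-8) = -358; answer -358
Part 2: S1 = -358; w = 90671; 90671 = 7 * 12953; number of divisors = (1+1) * (1+1) = 4; answer 4
Part 3: S2 = 4; r = -18; remainder = value at the root: -6*(-18)^2 - 5*(-18)^1 = (-1944) + (90) = -1854; answer -1854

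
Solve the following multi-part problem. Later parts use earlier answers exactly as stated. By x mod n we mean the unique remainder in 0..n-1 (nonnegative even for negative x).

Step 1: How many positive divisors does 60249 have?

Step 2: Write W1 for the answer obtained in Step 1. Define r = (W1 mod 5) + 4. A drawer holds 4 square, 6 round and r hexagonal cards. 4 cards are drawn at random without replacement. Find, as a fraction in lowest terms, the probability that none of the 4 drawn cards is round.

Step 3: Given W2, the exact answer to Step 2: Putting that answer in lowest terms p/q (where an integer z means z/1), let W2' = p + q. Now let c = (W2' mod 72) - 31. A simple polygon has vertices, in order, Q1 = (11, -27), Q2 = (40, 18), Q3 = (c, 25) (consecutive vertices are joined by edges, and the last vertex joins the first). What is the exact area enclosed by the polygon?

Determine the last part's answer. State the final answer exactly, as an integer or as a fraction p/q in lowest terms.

Step 1: 60249 = 3 * 7 * 19 * 151; number of divisors = (1+1) * (1+1) * (1+1) * (1+1) = 16; answer 16
Step 2: W1 = 16; r = 5; total draws C(15,4) = 1365; favorable C(9,4) = 126; P = 6/65; answer 6/65
Step 3: W2 = 6/65; threaded value p + q = 71; c = 40; cross terms: (11*18 - 40*-27)=1278, (40*25 - 40*18)=280, (40*-27 - 11*25)=-1355; twice the area = |203| = 203; area = 203/2; answer 203/2

203/2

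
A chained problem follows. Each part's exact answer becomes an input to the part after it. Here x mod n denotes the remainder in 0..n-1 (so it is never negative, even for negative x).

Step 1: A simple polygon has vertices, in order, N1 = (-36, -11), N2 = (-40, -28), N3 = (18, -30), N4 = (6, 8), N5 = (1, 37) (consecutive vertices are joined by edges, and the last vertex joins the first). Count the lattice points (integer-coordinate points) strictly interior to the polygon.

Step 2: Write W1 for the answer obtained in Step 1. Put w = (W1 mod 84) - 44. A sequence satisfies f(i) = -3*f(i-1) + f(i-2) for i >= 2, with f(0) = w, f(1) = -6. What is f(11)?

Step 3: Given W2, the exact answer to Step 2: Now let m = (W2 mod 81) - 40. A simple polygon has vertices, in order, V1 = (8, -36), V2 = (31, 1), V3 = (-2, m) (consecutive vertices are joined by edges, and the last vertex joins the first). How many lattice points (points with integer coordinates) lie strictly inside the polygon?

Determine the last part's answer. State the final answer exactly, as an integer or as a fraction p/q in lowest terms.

Step 1: cross terms: (-36*-28 - -40*-11)=568, (-40*-30 - 18*-28)=1704, (18*8 - 6*-30)=324, (6*37 - 1*8)=214, (1*-11 - -36*37)=1321; twice the area = |4131| = 4131; area = 4131/2; boundary points = 1 + 2 + 2 + 1 + 1 = 7; strictly interior points = area - boundary/2 + 1 = 2063; answer 2063
Step 2: W1 = 2063; w = 3; f(2) = -3*(-6) + 1*(3) = 21; iterating: f(2)=21, f(3)=-69, f(4)=228, f(5)=-753, f(6)=2487, f(7)=-8214, f(8)=27129, f(9)=-89601, f(10)=295932, f(11)=-977397; answer -977397
Step 3: W2 = -977397; m = -10; cross terms: (8*1 - 31*-36)=1124, (31*-10 - -2*1)=-308, (-2*-36 - 8*-10)=152; twice the area = |968| = 968; area = 484; boundary points = 1 + 11 + 2 = 14; strictly interior points = area - boundary/2 + 1 = 478; answer 478

478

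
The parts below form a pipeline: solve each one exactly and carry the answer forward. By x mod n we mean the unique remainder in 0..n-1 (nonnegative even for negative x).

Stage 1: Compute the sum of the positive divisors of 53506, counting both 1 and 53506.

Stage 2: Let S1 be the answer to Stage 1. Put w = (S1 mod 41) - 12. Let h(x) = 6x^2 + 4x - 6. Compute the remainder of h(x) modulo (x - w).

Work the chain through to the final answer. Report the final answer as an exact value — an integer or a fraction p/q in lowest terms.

676

Stage 1: 53506 = 2 * 31 * 863; sigma = (1 + 2) * (1 + 31) * (1 + 863) = 3 * 32 * 864 = 82944; answer 82944
Stage 2: S1 = 82944; w = -11; remainder = value at the root: 6*(-11)^2 + 4*(-11)^1 - 6 = (726) + (-44) + (-6) = 676; answer 676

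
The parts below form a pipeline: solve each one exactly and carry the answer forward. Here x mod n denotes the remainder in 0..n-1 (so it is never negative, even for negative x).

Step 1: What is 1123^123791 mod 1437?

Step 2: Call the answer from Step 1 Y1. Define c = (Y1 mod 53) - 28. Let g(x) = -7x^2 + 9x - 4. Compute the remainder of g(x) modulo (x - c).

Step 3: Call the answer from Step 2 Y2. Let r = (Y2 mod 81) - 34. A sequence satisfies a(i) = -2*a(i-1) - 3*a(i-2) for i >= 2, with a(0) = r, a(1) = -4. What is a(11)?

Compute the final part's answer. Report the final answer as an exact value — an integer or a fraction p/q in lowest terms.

Step 1: squarings mod 1437: 1123^1=1123, 1123^2=880, 1123^4=1294, 1123^8=331, 1123^16=349, 1123^32=1093, 1123^64=502, 1123^128=529, 1123^256=1063, 1123^512=487, 1123^1024=64, 1123^2048=1222, 1123^4096=241, 1123^8192=601, 1123^16384=514, 1123^32768=1225, 1123^65536=397; 1123^123791 = 1123^1 * 1123^2 * 1123^4 * 1123^8 * 1123^128 * 1123^256 * 1123^512 * 1123^8192 * 1123^16384 * 1123^32768 * 1123^65536 = 421 (mod 1437); answer 421
Step 2: Y1 = 421; c = 22; remainder = value at the root: -7*(22)^2 + 9*(22)^1 - 4 = (-3388) + (198) + (-4) = -3194; answer -3194
Step 3: Y2 = -3194; r = 12; a(2) = -2*(-4) - 3*(12) = -28; iterating: a(2)=-28, a(3)=68, a(4)=-52, a(5)=-100, a(6)=356, a(7)=-412, a(8)=-244, a(9)=1724, a(10)=-2716, a(11)=260; answer 260

260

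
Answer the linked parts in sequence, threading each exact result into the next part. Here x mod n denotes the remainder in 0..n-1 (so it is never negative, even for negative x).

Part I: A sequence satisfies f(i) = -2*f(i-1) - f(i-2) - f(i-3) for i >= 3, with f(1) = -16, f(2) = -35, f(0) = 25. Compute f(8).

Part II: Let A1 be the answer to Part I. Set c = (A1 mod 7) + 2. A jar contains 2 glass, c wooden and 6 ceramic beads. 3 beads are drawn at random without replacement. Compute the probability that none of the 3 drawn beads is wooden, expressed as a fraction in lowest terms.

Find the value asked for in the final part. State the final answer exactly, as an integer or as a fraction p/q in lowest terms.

56/165

Part I: f(3) = -2*(-35) - 1*(-16) - 1*(25) = 61; iterating: f(3)=61, f(4)=-71, f(5)=116, f(6)=-222, f(7)=399, f(8)=-692; answer -692
Part II: A1 = -692; c = 3; total draws C(11,3) = 165; favorable C(8,3) = 56; P = 56/165; answer 56/165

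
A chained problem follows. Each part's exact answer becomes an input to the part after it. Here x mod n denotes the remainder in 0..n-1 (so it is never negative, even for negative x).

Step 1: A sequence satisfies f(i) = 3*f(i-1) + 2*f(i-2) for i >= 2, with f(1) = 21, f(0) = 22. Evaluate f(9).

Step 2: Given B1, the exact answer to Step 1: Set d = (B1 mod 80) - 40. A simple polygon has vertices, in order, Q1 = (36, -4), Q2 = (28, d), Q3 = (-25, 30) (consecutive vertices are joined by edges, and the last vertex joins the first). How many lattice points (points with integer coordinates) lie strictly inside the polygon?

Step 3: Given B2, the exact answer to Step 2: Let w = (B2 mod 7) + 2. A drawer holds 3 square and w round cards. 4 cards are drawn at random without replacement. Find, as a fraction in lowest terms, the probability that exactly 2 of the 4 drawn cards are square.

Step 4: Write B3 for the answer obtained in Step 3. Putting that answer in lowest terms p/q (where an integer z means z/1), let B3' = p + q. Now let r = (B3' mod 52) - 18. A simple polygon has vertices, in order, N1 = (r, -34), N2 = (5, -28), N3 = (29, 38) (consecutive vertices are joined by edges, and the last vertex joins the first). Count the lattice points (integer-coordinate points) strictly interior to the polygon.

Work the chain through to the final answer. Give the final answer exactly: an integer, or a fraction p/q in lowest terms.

Step 1: f(2) = 3*(21) + 2*(22) = 107; iterating: f(2)=107, f(3)=363, f(4)=1303, f(5)=4635, f(6)=16511, f(7)=58803, f(8)=209431, f(9)=745899; answer 745899
Step 2: B1 = 745899; d = 19; cross terms: (36*19 - 28*-4)=796, (28*30 - -25*19)=1315, (-25*-4 - 36*30)=-980; twice the area = |1131| = 1131; area = 1131/2; boundary points = 1 + 1 + 1 = 3; strictly interior points = area - boundary/2 + 1 = 565; answer 565
Step 3: B2 = 565; w = 7; total draws C(10,4) = 210; favorable C(3,2)*C(7,2) = 63; P = 3/10; answer 3/10
Step 4: B3 = 3/10; threaded value p + q = 13; r = -5; cross terms: (-5*-28 - 5*-34)=310, (5*38 - 29*-28)=1002, (29*-34 - -5*38)=-796; twice the area = |516| = 516; area = 258; boundary points = 2 + 6 + 2 = 10; strictly interior points = area - boundary/2 + 1 = 254; answer 254

254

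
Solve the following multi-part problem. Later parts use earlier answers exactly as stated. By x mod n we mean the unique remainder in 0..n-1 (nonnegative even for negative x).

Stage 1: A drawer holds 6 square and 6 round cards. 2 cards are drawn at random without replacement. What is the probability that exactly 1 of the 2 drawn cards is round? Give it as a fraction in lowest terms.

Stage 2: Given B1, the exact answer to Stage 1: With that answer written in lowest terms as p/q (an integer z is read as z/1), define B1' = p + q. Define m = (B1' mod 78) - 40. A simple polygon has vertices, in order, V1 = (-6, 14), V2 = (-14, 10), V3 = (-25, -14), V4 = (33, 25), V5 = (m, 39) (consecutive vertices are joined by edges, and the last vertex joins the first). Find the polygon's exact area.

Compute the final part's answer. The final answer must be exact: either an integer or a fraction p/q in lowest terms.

2193/2

Stage 1: total draws C(12,2) = 66; favorable C(6,1)*C(6,1) = 36; P = 6/11; answer 6/11
Stage 2: B1 = 6/11; threaded value p + q = 17; m = -23; cross terms: (-6*10 - -14*14)=136, (-14*-14 - -25*10)=446, (-25*25 - 33*-14)=-163, (33*39 - -23*25)=1862, (-23*14 - -6*39)=-88; twice the area = |2193| = 2193; area = 2193/2; answer 2193/2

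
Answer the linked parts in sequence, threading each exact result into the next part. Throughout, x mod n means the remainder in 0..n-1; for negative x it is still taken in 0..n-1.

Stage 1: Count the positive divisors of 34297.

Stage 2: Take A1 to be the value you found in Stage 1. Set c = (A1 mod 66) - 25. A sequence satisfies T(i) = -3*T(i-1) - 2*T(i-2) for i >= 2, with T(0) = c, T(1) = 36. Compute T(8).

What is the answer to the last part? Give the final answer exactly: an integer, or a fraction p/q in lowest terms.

-3338

Stage 1: 34297 is prime, so its only divisors are 1 and 34297; count = 2; answer 2
Stage 2: A1 = 2; c = -23; T(2) = -3*(36) - 2*(-23) = -62; iterating: T(2)=-62, T(3)=114, T(4)=-218, T(5)=426, T(6)=-842, T(7)=1674, T(8)=-3338; answer -3338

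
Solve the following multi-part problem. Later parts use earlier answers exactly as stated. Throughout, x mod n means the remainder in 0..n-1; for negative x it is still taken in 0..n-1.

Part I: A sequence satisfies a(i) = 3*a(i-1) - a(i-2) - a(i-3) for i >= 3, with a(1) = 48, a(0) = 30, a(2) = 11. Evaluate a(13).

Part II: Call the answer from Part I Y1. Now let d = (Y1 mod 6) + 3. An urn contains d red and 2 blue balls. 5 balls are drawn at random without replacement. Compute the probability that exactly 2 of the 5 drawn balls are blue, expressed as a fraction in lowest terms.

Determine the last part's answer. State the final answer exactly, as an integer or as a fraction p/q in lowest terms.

5/18

Part I: a(3) = 3*(11) - 1*(48) - 1*(30) = -45; iterating: a(3)=-45, a(4)=-194, a(5)=-548, a(6)=-1405, a(7)=-3473, a(8)=-8466, a(9)=-20520, a(10)=-49621, a(11)=-119877, a(12)=-289490, a(13)=-698972; answer -698972
Part II: Y1 = -698972; d = 7; total draws C(9,5) = 126; favorable C(2,2)*C(7,3) = 35; P = 5/18; answer 5/18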